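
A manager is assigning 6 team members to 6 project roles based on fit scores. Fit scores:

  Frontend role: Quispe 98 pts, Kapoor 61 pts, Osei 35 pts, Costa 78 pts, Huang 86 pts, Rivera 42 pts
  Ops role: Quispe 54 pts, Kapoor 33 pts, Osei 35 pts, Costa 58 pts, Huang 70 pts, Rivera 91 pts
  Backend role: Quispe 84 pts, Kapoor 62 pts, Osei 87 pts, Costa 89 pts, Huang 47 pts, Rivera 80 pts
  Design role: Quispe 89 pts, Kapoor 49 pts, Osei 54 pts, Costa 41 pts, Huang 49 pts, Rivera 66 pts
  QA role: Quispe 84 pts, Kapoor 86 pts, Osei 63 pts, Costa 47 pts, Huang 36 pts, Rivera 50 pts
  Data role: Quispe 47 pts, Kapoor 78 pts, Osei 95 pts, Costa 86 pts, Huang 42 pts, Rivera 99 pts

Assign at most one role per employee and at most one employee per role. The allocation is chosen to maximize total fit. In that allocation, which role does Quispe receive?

This is a one-to-one assignment (maximum-weight bipartite matching).
Optimal: Quispe→Design role (89 pts), Kapoor→QA role (86 pts), Osei→Data role (95 pts), Costa→Backend role (89 pts), Huang→Frontend role (86 pts), Rivera→Ops role (91 pts) — total 89+86+95+89+86+91 = 536 pts.
Column-greedy (each role in turn goes to its best remaining employee) gives 460 pts, worse by 76.
Next-best assignment: Quispe→Design role, Kapoor→QA role, Osei→Backend role, Costa→Data role, Huang→Frontend role, Rivera→Ops role = 525 pts.
Quispe's own top role is Frontend role (98 pts), but forcing Quispe→Frontend role and reassigning the rest optimally gives only 508 pts — worse by 28.

Quispe receives Design role.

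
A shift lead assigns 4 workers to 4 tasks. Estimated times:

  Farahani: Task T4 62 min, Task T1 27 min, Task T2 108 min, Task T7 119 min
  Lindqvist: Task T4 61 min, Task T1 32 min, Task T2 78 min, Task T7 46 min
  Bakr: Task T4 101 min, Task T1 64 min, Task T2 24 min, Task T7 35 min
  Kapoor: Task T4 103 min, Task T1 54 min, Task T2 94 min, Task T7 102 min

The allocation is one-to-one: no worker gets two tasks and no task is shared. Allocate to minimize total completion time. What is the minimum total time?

Optimal: Farahani→Task T4 (62 min), Lindqvist→Task T7 (46 min), Bakr→Task T2 (24 min), Kapoor→Task T1 (54 min) — total 62+46+24+54 = 186 min.
Row-greedy (each worker in turn takes its cheapest remaining task) gives 200 min, worse by 14.

Min total: 186 min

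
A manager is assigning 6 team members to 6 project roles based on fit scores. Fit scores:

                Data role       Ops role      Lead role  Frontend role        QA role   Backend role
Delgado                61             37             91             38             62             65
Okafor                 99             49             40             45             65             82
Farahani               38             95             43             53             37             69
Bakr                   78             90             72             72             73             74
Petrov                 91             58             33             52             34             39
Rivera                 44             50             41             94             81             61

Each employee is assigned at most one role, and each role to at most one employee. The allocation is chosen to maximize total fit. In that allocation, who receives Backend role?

Optimal: Delgado→Lead role (91 pts), Okafor→Backend role (82 pts), Farahani→Ops role (95 pts), Bakr→QA role (73 pts), Petrov→Data role (91 pts), Rivera→Frontend role (94 pts) — total 91+82+95+73+91+94 = 526 pts.
Row-greedy (each employee in turn takes its best remaining role) gives 492 pts, worse by 34.
Swapping Delgado↔Petrov (Delgado→Data role 61 pts, Petrov→Lead role 33 pts) loses 88.
Checked against all permutations: 526 pts is optimal.
Okafor's own top role is Data role (99 pts), but forcing Okafor→Data role and reassigning the rest optimally gives only 492 pts — worse by 34.

Okafor receives Backend role.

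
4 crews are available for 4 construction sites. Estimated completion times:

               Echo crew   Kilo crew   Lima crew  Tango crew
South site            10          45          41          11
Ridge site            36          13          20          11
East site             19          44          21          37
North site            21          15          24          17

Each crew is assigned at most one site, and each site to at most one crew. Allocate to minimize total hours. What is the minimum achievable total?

Min total: 57 hours

Optimal: Echo crew→South site (10 hours), Kilo crew→North site (15 hours), Lima crew→East site (21 hours), Tango crew→Ridge site (11 hours) — total 10+15+21+11 = 57 hours.
Row-greedy (each crew in turn takes its cheapest remaining site) gives 61 hours, worse by 4.
Next-best assignment: Echo crew→South site, Kilo crew→Ridge site, Lima crew→East site, Tango crew→North site = 61 hours.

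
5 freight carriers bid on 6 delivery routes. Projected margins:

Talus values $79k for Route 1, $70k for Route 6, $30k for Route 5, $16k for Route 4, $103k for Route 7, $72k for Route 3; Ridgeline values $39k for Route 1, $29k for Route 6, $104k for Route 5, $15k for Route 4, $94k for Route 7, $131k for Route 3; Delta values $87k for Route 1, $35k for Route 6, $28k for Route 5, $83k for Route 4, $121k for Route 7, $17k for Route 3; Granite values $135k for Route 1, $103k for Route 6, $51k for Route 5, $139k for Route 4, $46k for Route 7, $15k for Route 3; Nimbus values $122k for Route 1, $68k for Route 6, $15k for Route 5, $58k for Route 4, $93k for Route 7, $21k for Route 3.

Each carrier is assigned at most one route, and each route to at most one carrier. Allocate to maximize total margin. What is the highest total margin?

Optimal: Talus→Route 6 ($70k), Ridgeline→Route 3 ($131k), Delta→Route 7 ($121k), Granite→Route 4 ($139k), Nimbus→Route 1 ($122k) — total 70+131+121+139+122 = $583k.
Column-greedy (each route in turn goes to its best remaining carrier) gives $485k, worse by 98.
Every other assignment is strictly worse.

Maximum total: $583k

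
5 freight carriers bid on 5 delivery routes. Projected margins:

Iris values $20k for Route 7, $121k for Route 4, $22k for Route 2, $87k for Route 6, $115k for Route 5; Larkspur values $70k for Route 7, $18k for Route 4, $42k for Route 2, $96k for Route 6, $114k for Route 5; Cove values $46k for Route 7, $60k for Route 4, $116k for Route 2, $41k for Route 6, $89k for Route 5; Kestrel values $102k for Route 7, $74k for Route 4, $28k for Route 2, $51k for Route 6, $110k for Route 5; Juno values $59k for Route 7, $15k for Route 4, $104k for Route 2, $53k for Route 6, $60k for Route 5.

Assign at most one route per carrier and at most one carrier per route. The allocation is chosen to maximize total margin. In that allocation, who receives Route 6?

This is a one-to-one assignment (maximum-weight bipartite matching).
Optimal: Iris→Route 4 ($121k), Larkspur→Route 6 ($96k), Cove→Route 5 ($89k), Kestrel→Route 7 ($102k), Juno→Route 2 ($104k) — total 121+96+89+102+104 = $512k.
Row-greedy (each carrier in turn takes its best remaining route) gives $506k, worse by 6.
Next-best assignment: Iris→Route 4, Larkspur→Route 5, Cove→Route 2, Kestrel→Route 7, Juno→Route 6 = $506k.
Larkspur's own top route is Route 5 ($114k), but forcing Larkspur→Route 5 and reassigning the rest optimally gives only $506k — worse by 6.

Larkspur receives Route 6.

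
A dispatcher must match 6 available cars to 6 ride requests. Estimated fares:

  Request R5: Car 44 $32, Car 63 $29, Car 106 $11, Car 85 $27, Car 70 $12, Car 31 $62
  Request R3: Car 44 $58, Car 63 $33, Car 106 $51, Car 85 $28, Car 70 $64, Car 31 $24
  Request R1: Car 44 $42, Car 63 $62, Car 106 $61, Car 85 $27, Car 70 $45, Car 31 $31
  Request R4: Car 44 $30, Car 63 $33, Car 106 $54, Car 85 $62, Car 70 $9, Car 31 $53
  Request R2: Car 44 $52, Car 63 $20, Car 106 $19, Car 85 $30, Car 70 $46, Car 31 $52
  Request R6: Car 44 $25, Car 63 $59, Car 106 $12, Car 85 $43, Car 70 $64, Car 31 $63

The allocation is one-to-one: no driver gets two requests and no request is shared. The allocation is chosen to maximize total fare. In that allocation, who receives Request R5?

Optimal: Car 44→Request R2 ($52), Car 63→Request R6 ($59), Car 106→Request R1 ($61), Car 85→Request R4 ($62), Car 70→Request R3 ($64), Car 31→Request R5 ($62) — total 52+59+61+62+64+62 = $360.
Column-greedy (each request in turn goes to its best remaining driver) gives $314, worse by 46.
Swapping Car 106↔Car 44 (Car 106→Request R2 $19, Car 44→Request R1 $42) loses 52.
Car 31's own top request is Request R6 ($63), but forcing Car 31→Request R6 and reassigning the rest optimally gives only $331 — worse by 29.

Car 31 receives Request R5.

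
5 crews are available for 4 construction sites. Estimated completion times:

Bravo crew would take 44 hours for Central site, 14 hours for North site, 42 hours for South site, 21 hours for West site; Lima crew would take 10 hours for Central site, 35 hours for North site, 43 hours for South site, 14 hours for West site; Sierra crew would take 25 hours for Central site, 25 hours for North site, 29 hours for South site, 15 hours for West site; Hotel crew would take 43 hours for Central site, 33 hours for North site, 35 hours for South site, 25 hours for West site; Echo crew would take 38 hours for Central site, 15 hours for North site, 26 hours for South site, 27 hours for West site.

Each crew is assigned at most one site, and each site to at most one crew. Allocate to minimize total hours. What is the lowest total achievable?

This is a one-to-one assignment (minimum-cost bipartite matching).
Optimal: Lima crew→Central site (10 hours), Bravo crew→North site (14 hours), Echo crew→South site (26 hours), Sierra crew→West site (15 hours) — total 10+14+26+15 = 65 hours.
Every other assignment is strictly worse.

Minimum total: 65 hours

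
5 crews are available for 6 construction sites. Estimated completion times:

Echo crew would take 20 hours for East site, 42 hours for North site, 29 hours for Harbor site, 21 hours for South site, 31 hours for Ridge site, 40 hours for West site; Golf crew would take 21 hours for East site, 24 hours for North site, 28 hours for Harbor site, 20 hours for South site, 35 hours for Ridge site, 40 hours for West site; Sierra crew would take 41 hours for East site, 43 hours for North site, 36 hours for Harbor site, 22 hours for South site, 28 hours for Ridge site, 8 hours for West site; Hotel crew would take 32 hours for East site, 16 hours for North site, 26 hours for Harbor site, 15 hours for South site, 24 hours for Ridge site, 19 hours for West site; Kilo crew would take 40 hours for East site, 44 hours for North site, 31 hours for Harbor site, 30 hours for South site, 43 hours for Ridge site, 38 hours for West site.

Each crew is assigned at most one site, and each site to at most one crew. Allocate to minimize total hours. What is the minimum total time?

This is the linear assignment problem.
Optimal: Echo crew→East site (20 hours), Golf crew→South site (20 hours), Sierra crew→West site (8 hours), Hotel crew→North site (16 hours), Kilo crew→Harbor site (31 hours) — total 20+20+8+16+31 = 95 hours.
Min-entry greedy (repeatedly take the single cheapest remaining cell) gives 98 hours, worse by 3.
Swapping Hotel crew↔Echo crew (Hotel crew→East site 32 hours, Echo crew→North site 42 hours) adds 38.

Min total: 95 hours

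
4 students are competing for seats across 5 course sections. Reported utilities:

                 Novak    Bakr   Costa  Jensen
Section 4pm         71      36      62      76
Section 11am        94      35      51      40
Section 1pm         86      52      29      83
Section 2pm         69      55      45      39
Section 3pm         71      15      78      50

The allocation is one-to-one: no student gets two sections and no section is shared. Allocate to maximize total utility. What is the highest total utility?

Optimal: Novak→Section 11am (94 points), Bakr→Section 2pm (55 points), Costa→Section 3pm (78 points), Jensen→Section 1pm (83 points) — total 94+55+78+83 = 310 points.

Max total: 310 points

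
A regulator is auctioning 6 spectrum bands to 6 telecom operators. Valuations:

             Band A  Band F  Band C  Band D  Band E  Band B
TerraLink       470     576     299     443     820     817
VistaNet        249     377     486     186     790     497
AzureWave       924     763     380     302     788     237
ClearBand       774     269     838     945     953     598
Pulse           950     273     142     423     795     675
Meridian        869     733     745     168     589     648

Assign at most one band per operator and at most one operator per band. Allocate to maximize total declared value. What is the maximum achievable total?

Optimal: TerraLink→Band B ($817M), VistaNet→Band E ($790M), AzureWave→Band F ($763M), ClearBand→Band D ($945M), Pulse→Band A ($950M), Meridian→Band C ($745M) — total 817+790+763+945+950+745 = $5010M.
Max-entry greedy (repeatedly take the single best remaining cell) gives $4414M, worse by 596.
Every other assignment is strictly worse.

Maximum total: $5010M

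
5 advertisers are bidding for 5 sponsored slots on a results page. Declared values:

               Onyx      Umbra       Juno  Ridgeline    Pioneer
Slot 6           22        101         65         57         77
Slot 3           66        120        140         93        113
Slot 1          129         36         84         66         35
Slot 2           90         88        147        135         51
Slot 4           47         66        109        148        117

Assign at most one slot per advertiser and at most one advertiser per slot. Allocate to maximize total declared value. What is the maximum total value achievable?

Optimal: Onyx→Slot 1 ($129), Umbra→Slot 6 ($101), Juno→Slot 2 ($147), Ridgeline→Slot 4 ($148), Pioneer→Slot 3 ($113) — total 129+101+147+148+113 = $638.
Swapping Pioneer↔Juno (Pioneer→Slot 2 $51, Juno→Slot 3 $140) loses 69.
Every other assignment is strictly worse.

Max total: $638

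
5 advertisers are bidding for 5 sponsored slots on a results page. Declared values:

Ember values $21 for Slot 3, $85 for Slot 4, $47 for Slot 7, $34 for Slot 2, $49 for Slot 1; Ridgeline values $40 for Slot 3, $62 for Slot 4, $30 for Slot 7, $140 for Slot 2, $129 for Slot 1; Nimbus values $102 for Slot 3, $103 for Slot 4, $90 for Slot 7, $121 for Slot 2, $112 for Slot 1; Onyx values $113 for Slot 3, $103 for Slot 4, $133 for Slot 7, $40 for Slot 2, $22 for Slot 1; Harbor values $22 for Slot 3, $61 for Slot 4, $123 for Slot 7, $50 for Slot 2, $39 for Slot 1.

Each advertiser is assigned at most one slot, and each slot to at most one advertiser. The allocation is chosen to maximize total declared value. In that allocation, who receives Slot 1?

Nimbus receives Slot 1.

Optimal: Ember→Slot 4 ($85), Ridgeline→Slot 2 ($140), Nimbus→Slot 1 ($112), Onyx→Slot 3 ($113), Harbor→Slot 7 ($123) — total 85+140+112+113+123 = $573.
Column-greedy (each slot in turn goes to its best remaining advertiser) gives $528, worse by 45.
Next-best assignment: Ember→Slot 4, Ridgeline→Slot 1, Nimbus→Slot 2, Onyx→Slot 3, Harbor→Slot 7 = $571.
Swapping Onyx↔Ridgeline (Onyx→Slot 2 $40, Ridgeline→Slot 3 $40) loses 173.
Nimbus's own top slot is Slot 2 ($121), but forcing Nimbus→Slot 2 and reassigning the rest optimally gives only $571 — worse by 2.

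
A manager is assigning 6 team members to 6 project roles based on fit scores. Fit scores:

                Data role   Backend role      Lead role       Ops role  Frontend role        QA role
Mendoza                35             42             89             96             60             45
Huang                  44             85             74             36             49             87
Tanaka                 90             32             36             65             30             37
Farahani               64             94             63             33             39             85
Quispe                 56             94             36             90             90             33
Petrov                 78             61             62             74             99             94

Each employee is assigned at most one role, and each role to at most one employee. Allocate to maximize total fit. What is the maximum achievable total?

Maximum total: 549 pts

This is the linear assignment problem.
Optimal: Mendoza→Lead role (89 pts), Huang→QA role (87 pts), Tanaka→Data role (90 pts), Farahani→Backend role (94 pts), Quispe→Ops role (90 pts), Petrov→Frontend role (99 pts) — total 89+87+90+94+90+99 = 549 pts.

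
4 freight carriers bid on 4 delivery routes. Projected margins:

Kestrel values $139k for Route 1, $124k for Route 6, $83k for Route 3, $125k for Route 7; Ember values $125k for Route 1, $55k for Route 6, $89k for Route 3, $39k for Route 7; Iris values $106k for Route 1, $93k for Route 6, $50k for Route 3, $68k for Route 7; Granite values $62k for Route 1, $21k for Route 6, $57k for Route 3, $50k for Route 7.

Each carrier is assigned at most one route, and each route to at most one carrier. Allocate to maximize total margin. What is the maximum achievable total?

Optimal: Kestrel→Route 7 ($125k), Ember→Route 1 ($125k), Iris→Route 6 ($93k), Granite→Route 3 ($57k) — total 125+125+93+57 = $400k.
Row-greedy (each carrier in turn takes its best remaining route) gives $371k, worse by 29.
Next-best assignment: Kestrel→Route 6, Ember→Route 1, Iris→Route 7, Granite→Route 3 = $374k.
Swapping Granite↔Iris (Granite→Route 6 $21k, Iris→Route 3 $50k) loses 79.
Every other assignment is strictly worse.

Max total: $400k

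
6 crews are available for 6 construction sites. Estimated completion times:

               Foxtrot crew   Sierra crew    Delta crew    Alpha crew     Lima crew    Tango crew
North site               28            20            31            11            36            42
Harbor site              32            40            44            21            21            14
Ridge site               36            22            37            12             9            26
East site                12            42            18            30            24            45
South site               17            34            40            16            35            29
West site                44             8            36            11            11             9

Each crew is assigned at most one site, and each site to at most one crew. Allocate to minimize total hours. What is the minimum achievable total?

Minimum total: 77 hours

Treat this as an assignment problem: match each crew to one site.
Optimal: Foxtrot crew→South site (17 hours), Sierra crew→West site (8 hours), Delta crew→East site (18 hours), Alpha crew→North site (11 hours), Lima crew→Ridge site (9 hours), Tango crew→Harbor site (14 hours) — total 17+8+18+11+9+14 = 77 hours.
Row-greedy (each crew in turn takes its cheapest remaining site) gives 113 hours, worse by 36.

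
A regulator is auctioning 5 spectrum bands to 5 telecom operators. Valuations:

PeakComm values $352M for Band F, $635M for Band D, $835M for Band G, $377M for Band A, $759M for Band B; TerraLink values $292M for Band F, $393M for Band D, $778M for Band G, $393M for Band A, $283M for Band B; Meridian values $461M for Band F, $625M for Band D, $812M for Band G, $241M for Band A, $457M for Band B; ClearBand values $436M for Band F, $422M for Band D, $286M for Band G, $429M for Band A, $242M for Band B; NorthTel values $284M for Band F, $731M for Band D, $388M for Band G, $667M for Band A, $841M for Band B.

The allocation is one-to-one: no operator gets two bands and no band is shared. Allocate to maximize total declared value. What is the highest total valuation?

Max total: $3265M

This is a one-to-one assignment (maximum-weight bipartite matching).
Optimal: PeakComm→Band B ($759M), TerraLink→Band G ($778M), Meridian→Band D ($625M), ClearBand→Band F ($436M), NorthTel→Band A ($667M) — total 759+778+625+436+667 = $3265M.
Swapping Meridian↔NorthTel (Meridian→Band A $241M, NorthTel→Band D $731M) loses 320.
Checked against all permutations: $3265M is optimal.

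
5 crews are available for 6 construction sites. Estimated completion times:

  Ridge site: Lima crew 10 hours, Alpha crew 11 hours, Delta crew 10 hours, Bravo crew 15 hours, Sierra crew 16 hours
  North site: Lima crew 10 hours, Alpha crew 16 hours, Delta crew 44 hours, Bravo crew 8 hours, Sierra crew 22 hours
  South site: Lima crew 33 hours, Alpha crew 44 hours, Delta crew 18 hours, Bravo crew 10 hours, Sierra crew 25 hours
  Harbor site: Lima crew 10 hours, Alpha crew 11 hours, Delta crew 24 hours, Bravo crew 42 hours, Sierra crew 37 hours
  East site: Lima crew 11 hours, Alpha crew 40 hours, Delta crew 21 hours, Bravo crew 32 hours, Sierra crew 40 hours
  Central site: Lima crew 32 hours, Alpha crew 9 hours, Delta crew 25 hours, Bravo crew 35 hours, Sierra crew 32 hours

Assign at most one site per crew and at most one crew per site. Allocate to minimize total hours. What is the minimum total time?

Optimal: Lima crew→Harbor site (10 hours), Alpha crew→Central site (9 hours), Delta crew→Ridge site (10 hours), Bravo crew→South site (10 hours), Sierra crew→North site (22 hours) — total 10+9+10+10+22 = 61 hours.
Column-greedy (each site in turn goes to its cheapest remaining crew) gives 87 hours, worse by 26.

Min total: 61 hours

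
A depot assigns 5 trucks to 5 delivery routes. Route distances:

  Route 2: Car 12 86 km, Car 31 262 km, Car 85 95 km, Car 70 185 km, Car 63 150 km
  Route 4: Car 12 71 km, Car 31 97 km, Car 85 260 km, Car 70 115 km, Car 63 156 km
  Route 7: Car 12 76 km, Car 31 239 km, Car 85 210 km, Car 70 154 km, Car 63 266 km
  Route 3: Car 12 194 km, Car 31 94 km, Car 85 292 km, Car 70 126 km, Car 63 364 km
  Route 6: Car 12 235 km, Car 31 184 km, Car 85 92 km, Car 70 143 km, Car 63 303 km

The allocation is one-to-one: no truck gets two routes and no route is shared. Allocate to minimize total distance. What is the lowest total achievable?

Optimal: Car 12→Route 7 (76 km), Car 31→Route 3 (94 km), Car 85→Route 6 (92 km), Car 70→Route 4 (115 km), Car 63→Route 2 (150 km) — total 76+94+92+115+150 = 527 km.
Row-greedy (each truck in turn takes its cheapest remaining route) gives 561 km, worse by 34.
Every other assignment is strictly worse.

Minimum total: 527 km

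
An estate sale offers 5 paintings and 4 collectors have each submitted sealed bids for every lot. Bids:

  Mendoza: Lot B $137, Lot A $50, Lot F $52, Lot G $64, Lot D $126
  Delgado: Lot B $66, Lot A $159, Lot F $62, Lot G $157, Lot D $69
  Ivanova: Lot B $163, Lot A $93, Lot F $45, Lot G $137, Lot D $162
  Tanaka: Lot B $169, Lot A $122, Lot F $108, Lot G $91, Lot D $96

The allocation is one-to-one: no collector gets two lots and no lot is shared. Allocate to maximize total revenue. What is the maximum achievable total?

Max total: $591

Optimal: Mendoza→Lot D ($126), Delgado→Lot A ($159), Ivanova→Lot G ($137), Tanaka→Lot B ($169) — total 126+159+137+169 = $591.
Column-greedy (each lot in turn goes to its best remaining collector) gives $517, worse by 74.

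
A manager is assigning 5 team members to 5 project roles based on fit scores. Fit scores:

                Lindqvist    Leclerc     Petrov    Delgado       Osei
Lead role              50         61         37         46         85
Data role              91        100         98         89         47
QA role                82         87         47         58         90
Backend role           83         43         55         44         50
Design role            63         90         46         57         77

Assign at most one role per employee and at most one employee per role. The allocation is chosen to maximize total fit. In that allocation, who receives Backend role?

Optimal: Lindqvist→Backend role (83 pts), Leclerc→Design role (90 pts), Petrov→Data role (98 pts), Delgado→QA role (58 pts), Osei→Lead role (85 pts) — total 83+90+98+58+85 = 414 pts.
Max-entry greedy (repeatedly take the single best remaining cell) gives 367 pts, worse by 47.
Swapping Lindqvist↔Delgado (Lindqvist→QA role 82 pts, Delgado→Backend role 44 pts) loses 15.
Every other assignment is strictly worse.
Lindqvist's own top role is Data role (91 pts), but forcing Lindqvist→Data role and reassigning the rest optimally gives only 379 pts — worse by 35.

Lindqvist receives Backend role.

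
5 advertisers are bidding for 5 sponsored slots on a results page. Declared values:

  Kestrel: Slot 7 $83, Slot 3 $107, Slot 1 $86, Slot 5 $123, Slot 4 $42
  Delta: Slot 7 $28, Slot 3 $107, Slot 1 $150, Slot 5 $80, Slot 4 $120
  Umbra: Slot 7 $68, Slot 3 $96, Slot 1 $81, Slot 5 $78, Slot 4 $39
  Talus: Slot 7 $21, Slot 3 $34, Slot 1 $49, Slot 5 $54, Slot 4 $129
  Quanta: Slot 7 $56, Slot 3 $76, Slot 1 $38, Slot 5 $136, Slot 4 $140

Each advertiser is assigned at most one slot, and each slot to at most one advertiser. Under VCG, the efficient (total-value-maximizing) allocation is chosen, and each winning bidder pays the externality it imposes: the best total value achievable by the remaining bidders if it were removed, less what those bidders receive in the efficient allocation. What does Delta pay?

Delta pays $9.

Efficient allocation: Kestrel→Slot 7 ($83), Delta→Slot 1 ($150), Umbra→Slot 3 ($96), Talus→Slot 4 ($129), Quanta→Slot 5 ($136); total welfare W = $594.
Delta receives Slot 1 at value $150, so the others get W − 150 = $444.
Without Delta: best allocation of the remaining 4 bidders over all 5 slots is Kestrel→Slot 3 ($107), Umbra→Slot 1 ($81), Talus→Slot 4 ($129), Quanta→Slot 5 ($136), total $453.
VCG payment = (others' best without Delta) − (others' welfare with Delta) = 453 − 444 = $9.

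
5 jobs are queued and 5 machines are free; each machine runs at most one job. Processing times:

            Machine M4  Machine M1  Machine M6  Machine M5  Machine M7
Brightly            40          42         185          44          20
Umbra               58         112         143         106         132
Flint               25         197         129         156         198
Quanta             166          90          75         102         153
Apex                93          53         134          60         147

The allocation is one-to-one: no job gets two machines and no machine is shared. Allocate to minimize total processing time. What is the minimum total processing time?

Optimal: Brightly→Machine M7 (20 min), Umbra→Machine M5 (106 min), Flint→Machine M4 (25 min), Quanta→Machine M6 (75 min), Apex→Machine M1 (53 min) — total 20+106+25+75+53 = 279 min.
Row-greedy (each job in turn takes its cheapest remaining machine) gives 357 min, worse by 78.
Next-best assignment: Brightly→Machine M7, Umbra→Machine M1, Flint→Machine M4, Quanta→Machine M6, Apex→Machine M5 = 292 min.

Minimum total: 279 min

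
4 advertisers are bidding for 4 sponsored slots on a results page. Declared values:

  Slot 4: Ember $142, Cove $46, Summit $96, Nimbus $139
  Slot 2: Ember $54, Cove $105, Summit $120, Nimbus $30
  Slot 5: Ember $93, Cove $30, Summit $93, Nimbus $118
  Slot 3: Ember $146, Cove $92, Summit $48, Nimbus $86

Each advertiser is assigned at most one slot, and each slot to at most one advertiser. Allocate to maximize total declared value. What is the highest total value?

Optimal: Ember→Slot 3 ($146), Cove→Slot 2 ($105), Summit→Slot 5 ($93), Nimbus→Slot 4 ($139) — total 146+105+93+139 = $483.
Row-greedy (each advertiser in turn takes its best remaining slot) gives $465, worse by 18.
Swapping Nimbus↔Summit (Nimbus→Slot 5 $118, Summit→Slot 4 $96) loses 18.
Every other assignment is strictly worse.

Maximum total: $483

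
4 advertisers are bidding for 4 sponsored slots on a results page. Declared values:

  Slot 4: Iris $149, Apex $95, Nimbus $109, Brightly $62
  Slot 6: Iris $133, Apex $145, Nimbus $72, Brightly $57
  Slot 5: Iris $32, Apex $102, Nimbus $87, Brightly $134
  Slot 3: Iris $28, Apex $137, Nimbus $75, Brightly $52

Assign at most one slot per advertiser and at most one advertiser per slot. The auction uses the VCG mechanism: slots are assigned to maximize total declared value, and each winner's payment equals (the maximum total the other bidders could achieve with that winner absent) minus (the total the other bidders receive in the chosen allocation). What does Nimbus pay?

Nimbus pays $24.

Efficient allocation: Iris→Slot 6 ($133), Apex→Slot 3 ($137), Nimbus→Slot 4 ($109), Brightly→Slot 5 ($134); total welfare W = $513.
Nimbus receives Slot 4 at value $109, so the others get W − 109 = $404.
Without Nimbus: best allocation of the remaining 3 bidders over all 4 slots is Iris→Slot 4 ($149), Apex→Slot 6 ($145), Brightly→Slot 5 ($134), total $428.
VCG payment = (others' best without Nimbus) − (others' welfare with Nimbus) = 428 − 404 = $24.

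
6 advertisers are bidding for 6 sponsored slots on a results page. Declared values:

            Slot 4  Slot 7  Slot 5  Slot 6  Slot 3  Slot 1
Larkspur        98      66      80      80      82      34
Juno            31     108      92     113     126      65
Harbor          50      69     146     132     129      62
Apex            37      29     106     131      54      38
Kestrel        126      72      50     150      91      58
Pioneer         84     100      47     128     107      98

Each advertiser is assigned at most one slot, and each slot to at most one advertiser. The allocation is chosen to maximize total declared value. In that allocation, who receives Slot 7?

Optimal: Larkspur→Slot 7 ($66), Juno→Slot 3 ($126), Harbor→Slot 5 ($146), Apex→Slot 6 ($131), Kestrel→Slot 4 ($126), Pioneer→Slot 1 ($98) — total 66+126+146+131+126+98 = $693.
Row-greedy (each advertiser in turn takes its best remaining slot) gives $671, worse by 22.
Checked against all permutations: $693 is optimal.
Larkspur's own top slot is Slot 4 ($98), but forcing Larkspur→Slot 4 and reassigning the rest optimally gives only $689 — worse by 4.

Larkspur receives Slot 7.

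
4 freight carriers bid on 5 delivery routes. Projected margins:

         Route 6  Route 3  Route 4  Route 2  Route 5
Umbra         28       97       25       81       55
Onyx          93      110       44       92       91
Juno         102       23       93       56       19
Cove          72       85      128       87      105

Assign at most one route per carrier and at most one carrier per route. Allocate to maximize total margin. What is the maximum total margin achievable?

Optimal: Umbra→Route 2 ($81k), Onyx→Route 3 ($110k), Juno→Route 6 ($102k), Cove→Route 4 ($128k) — total 81+110+102+128 = $421k.
Row-greedy (each carrier in turn takes its best remaining route) gives $388k, worse by 33.
Next-best assignment: Umbra→Route 3, Onyx→Route 2, Juno→Route 6, Cove→Route 4 = $419k.
Every other assignment is strictly worse.

Max total: $421k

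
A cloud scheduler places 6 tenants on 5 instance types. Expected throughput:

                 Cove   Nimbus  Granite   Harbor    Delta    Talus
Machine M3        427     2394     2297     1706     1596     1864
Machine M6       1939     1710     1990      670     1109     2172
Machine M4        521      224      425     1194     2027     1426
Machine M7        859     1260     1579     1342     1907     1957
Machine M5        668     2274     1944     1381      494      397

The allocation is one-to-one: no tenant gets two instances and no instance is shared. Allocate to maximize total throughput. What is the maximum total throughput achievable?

Optimal: Granite→Machine M3 (2297 ops/s), Cove→Machine M6 (1939 ops/s), Delta→Machine M4 (2027 ops/s), Talus→Machine M7 (1957 ops/s), Nimbus→Machine M5 (2274 ops/s) — total 2297+1939+2027+1957+2274 = 10494 ops/s.
Next-best assignment: Nimbus→Machine M3, Cove→Machine M6, Delta→Machine M4, Talus→Machine M7, Granite→Machine M5 = 10261 ops/s.
No other one-to-one assignment exceeds 10494 ops/s.

Max total: 10494 ops/s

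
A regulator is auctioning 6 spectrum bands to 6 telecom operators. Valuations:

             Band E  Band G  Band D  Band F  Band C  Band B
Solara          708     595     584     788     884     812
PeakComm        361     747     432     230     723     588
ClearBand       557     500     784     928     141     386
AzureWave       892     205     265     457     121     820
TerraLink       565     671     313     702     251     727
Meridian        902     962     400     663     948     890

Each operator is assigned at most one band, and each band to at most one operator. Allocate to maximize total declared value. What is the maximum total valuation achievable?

This is a one-to-one assignment (maximum-weight bipartite matching).
Optimal: Solara→Band C ($884M), PeakComm→Band G ($747M), ClearBand→Band D ($784M), AzureWave→Band E ($892M), TerraLink→Band F ($702M), Meridian→Band B ($890M) — total 884+747+784+892+702+890 = $4899M.
Max-entry greedy (repeatedly take the single best remaining cell) gives $4825M, worse by 74.
Swapping AzureWave↔Solara (AzureWave→Band C $121M, Solara→Band E $708M) loses 947.
No other one-to-one assignment exceeds $4899M.

Max total: $4899M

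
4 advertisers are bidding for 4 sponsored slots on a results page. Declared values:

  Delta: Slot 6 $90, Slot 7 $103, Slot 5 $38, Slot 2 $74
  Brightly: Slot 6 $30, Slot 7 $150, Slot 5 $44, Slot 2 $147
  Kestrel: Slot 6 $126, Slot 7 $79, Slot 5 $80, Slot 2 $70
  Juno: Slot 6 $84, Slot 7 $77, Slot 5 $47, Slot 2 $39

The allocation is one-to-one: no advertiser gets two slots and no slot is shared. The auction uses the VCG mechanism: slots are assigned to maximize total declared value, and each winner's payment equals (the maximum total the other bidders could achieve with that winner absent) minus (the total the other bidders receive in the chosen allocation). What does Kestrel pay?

Kestrel pays $37.

Efficient allocation: Delta→Slot 7 ($103), Brightly→Slot 2 ($147), Kestrel→Slot 6 ($126), Juno→Slot 5 ($47); total welfare W = $423.
Kestrel receives Slot 6 at value $126, so the others get W − 126 = $297.
Without Kestrel: best allocation of the remaining 3 bidders over all 4 slots is Delta→Slot 7 ($103), Brightly→Slot 2 ($147), Juno→Slot 6 ($84), total $334.
VCG payment = (others' best without Kestrel) − (others' welfare with Kestrel) = 334 − 297 = $37.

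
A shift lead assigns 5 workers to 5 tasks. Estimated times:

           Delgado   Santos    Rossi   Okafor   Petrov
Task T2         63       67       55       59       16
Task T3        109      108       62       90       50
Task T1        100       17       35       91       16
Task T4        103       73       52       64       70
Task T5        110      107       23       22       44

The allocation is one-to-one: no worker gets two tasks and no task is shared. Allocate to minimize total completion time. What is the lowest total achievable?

Optimal: Delgado→Task T2 (63 min), Santos→Task T1 (17 min), Rossi→Task T4 (52 min), Okafor→Task T5 (22 min), Petrov→Task T3 (50 min) — total 63+17+52+22+50 = 204 min.
Row-greedy (each worker in turn takes its cheapest remaining task) gives 217 min, worse by 13.
Swapping Okafor↔Petrov (Okafor→Task T3 90 min, Petrov→Task T5 44 min) adds 62.

Minimum total: 204 min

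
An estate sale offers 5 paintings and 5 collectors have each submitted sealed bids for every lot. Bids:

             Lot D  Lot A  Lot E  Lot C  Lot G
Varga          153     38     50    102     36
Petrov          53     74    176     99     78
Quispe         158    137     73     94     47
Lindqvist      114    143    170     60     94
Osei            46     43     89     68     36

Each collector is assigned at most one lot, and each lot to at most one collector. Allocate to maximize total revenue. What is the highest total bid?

Maximum total: $628

Optimal: Varga→Lot D ($153), Petrov→Lot E ($176), Quispe→Lot A ($137), Lindqvist→Lot G ($94), Osei→Lot C ($68) — total 153+176+137+94+68 = $628.
Column-greedy (each lot in turn goes to its best remaining collector) gives $615, worse by 13.
Next-best assignment: Varga→Lot C, Petrov→Lot E, Quispe→Lot D, Lindqvist→Lot A, Osei→Lot G = $615.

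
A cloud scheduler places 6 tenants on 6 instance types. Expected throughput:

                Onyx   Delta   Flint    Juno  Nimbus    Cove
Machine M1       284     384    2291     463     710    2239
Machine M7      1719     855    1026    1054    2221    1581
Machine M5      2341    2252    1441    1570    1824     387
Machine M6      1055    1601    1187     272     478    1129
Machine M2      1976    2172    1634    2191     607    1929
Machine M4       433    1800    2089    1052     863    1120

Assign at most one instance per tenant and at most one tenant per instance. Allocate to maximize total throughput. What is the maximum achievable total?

Max total: 12682 ops/s

This is the linear assignment problem.
Optimal: Onyx→Machine M5 (2341 ops/s), Delta→Machine M6 (1601 ops/s), Flint→Machine M4 (2089 ops/s), Juno→Machine M2 (2191 ops/s), Nimbus→Machine M7 (2221 ops/s), Cove→Machine M1 (2239 ops/s) — total 2341+1601+2089+2191+2221+2239 = 12682 ops/s.
Column-greedy (each instance in turn goes to its best remaining tenant) gives 11765 ops/s, worse by 917.
Swapping Cove↔Onyx (Cove→Machine M5 387 ops/s, Onyx→Machine M1 284 ops/s) loses 3909.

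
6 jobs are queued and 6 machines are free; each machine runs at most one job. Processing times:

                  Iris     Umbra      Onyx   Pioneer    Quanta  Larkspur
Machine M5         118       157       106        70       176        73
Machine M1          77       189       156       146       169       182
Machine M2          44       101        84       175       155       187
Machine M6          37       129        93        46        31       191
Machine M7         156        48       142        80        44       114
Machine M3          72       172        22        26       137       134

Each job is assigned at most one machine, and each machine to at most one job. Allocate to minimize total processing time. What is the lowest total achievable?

Min total: 339 min

This is a one-to-one assignment (minimum-cost bipartite matching).
Optimal: Iris→Machine M1 (77 min), Umbra→Machine M7 (48 min), Onyx→Machine M2 (84 min), Pioneer→Machine M3 (26 min), Quanta→Machine M6 (31 min), Larkspur→Machine M5 (73 min) — total 77+48+84+26+31+73 = 339 min.
Every other assignment is strictly worse.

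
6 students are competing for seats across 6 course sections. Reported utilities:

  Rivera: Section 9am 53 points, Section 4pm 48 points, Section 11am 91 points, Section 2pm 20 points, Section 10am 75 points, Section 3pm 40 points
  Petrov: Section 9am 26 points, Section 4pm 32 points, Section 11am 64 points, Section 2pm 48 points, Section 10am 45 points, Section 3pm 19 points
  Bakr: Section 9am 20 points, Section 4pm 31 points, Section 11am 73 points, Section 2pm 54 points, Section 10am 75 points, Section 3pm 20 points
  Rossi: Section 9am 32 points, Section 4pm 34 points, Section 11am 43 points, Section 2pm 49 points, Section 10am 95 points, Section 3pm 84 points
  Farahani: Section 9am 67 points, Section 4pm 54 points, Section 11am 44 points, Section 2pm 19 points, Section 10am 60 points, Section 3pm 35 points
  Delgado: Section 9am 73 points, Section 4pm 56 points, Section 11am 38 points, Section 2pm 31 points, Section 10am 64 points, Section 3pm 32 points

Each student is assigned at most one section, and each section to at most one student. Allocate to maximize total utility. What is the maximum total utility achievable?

Max total: 425 points

This is a one-to-one assignment (maximum-weight bipartite matching).
Optimal: Rivera→Section 11am (91 points), Petrov→Section 2pm (48 points), Bakr→Section 10am (75 points), Rossi→Section 3pm (84 points), Farahani→Section 4pm (54 points), Delgado→Section 9am (73 points) — total 91+48+75+84+54+73 = 425 points.
Checked against all permutations: 425 points is optimal.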